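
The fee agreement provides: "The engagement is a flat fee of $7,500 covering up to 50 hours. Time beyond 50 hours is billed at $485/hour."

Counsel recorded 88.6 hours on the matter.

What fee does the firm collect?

Flat fee: $7,500.00
Excess hours: 88.6 − 50 = 38.6
Overrun: 38.6 × $485 = $18,721.00
Total: $7,500.00 + $18,721.00 = $26,221.00

$26,221.00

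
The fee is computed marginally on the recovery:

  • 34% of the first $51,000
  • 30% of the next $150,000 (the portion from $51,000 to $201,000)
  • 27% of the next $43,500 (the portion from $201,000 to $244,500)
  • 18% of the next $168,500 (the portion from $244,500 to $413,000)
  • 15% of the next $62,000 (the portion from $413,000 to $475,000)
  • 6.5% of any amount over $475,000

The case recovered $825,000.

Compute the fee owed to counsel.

$136,465.00

First $51,000 at 34% = $17,340.00
Next $150,000 at 30% = $45,000.00
Next $43,500 at 27% = $11,745.00
Next $168,500 at 18% = $30,330.00
Next $62,000 at 15% = $9,300.00
Remaining $350,000 at 6.5% = $22,750.00
Fee: $17,340.00 + $45,000.00 + $11,745.00 + $30,330.00 + $9,300.00 + $22,750.00 = $136,465.00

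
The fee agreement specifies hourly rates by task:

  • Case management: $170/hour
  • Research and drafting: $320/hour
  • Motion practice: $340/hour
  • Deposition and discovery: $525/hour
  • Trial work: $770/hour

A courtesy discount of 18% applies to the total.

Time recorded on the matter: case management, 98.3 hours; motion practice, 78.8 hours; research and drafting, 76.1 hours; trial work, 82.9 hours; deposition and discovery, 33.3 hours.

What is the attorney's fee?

Case management: 98.3 × $170 = $16,711.00
Research and drafting: 76.1 × $320 = $24,352.00
Motion practice: 78.8 × $340 = $26,792.00
Deposition and discovery: 33.3 × $525 = $17,482.50
Trial work: 82.9 × $770 = $63,833.00
Subtotal: $149,170.50
Less 18% discount: −$26,850.69
Total: $149,170.50 − $26,850.69 = $122,319.81

$122,319.81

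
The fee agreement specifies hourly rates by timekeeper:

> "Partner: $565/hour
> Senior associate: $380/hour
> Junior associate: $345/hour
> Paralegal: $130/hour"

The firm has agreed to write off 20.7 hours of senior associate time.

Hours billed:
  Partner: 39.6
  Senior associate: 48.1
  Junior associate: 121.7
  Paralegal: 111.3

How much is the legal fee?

Partner: 39.6 × $565 = $22,374.00
Senior associate: 48.1 × $380 = $18,278.00
Junior associate: 121.7 × $345 = $41,986.50
Paralegal: 111.3 × $130 = $14,469.00
Subtotal: $97,107.50
Write-off: 20.7 × $380 = $7,866.00
Total: $97,107.50 − $7,866.00 = $89,241.50

$89,241.50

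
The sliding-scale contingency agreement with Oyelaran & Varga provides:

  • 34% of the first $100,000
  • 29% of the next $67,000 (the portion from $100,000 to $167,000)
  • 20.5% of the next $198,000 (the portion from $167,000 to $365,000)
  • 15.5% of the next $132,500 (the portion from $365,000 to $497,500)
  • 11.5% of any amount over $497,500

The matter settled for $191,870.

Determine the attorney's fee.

First $100,000 at 34% = $34,000.00
Next $67,000 at 29% = $19,430.00
Remaining $24,870 at 20.5% = $5,098.35
Fee: $34,000.00 + $19,430.00 + $5,098.35 = $58,528.35

$58,528.35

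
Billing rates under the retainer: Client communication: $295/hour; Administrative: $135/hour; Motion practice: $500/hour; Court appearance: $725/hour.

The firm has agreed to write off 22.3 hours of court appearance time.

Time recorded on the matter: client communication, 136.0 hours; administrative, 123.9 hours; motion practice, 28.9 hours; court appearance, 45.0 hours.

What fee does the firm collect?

$87,754.00

Client communication: 136.0 × $295 = $40,120.00
Administrative: 123.9 × $135 = $16,726.50
Motion practice: 28.9 × $500 = $14,450.00
Court appearance: 45.0 × $725 = $32,625.00
Subtotal: $103,921.50
Write-off: 22.3 × $725 = $16,167.50
Total: $103,921.50 − $16,167.50 = $87,754.00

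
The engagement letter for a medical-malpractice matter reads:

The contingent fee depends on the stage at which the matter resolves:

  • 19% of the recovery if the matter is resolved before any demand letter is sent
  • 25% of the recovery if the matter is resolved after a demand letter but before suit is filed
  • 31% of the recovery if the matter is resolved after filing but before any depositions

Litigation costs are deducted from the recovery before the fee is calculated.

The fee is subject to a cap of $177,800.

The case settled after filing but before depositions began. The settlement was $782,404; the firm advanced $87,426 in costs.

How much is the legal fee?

Fee base (net of costs): $782,404 − $87,426 = $694,978
The matter settled after filing but before depositions began, so the 31% rate applies.
$694,978 × 31% = $215,443.18
$215,443.18 exceeds the $177,800 cap, so the fee is capped at $177,800.00.

$177,800.00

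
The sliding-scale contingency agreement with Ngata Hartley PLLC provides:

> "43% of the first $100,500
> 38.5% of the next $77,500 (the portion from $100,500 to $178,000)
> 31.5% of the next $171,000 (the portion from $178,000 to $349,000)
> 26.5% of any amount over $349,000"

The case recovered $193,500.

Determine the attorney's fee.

First $100,500 at 43% = $43,215.00
Next $77,500 at 38.5% = $29,837.50
Remaining $15,500 at 31.5% = $4,882.50
Fee: $43,215.00 + $29,837.50 + $4,882.50 = $77,935.00

$77,935.00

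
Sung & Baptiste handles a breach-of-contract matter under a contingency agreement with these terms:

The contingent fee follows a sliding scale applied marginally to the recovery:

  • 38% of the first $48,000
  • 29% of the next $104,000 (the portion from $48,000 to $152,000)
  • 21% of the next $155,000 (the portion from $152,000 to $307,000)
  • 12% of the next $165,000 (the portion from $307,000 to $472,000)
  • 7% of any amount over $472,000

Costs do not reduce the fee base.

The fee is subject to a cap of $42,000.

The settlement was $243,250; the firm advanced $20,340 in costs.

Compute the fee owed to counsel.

Fee base is the gross recovery, $243,250; costs are reimbursed separately.
First $48,000 at 38% = $18,240.00
Next $104,000 at 29% = $30,160.00
Remaining $91,250 at 21% = $19,162.50
Fee: $18,240.00 + $30,160.00 + $19,162.50 = $67,562.50
$67,562.50 exceeds the $42,000 cap, so the fee is capped at $42,000.00.

$42,000.00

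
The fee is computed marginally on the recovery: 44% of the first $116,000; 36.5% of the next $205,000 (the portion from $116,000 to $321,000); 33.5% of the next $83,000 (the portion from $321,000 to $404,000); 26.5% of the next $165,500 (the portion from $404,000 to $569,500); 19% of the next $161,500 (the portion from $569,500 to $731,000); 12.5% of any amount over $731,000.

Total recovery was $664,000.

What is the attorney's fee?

First $116,000 at 44% = $51,040.00
Next $205,000 at 36.5% = $74,825.00
Next $83,000 at 33.5% = $27,805.00
Next $165,500 at 26.5% = $43,857.50
Remaining $94,500 at 19% = $17,955.00
Fee: $51,040.00 + $74,825.00 + $27,805.00 + $43,857.50 + $17,955.00 = $215,482.50

$215,482.50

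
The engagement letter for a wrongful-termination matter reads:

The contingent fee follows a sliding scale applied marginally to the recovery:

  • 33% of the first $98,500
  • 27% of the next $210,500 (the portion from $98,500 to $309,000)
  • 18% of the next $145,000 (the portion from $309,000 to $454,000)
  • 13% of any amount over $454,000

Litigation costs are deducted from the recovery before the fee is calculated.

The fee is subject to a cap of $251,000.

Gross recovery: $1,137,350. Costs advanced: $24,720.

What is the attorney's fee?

Fee base (net of costs): $1,137,350 − $24,720 = $1,112,630
First $98,500 at 33% = $32,505.00
Next $210,500 at 27% = $56,835.00
Next $145,000 at 18% = $26,100.00
Remaining $658,630 at 13% = $85,621.90
Fee: $32,505.00 + $56,835.00 + $26,100.00 + $85,621.90 = $201,061.90
$201,061.90 is under the $251,000 cap.

$201,061.90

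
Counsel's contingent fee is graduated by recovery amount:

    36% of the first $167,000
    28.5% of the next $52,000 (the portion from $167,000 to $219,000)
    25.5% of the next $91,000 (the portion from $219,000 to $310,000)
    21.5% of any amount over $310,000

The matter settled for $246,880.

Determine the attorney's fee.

$82,049.40

First $167,000 at 36% = $60,120.00
Next $52,000 at 28.5% = $14,820.00
Remaining $27,880 at 25.5% = $7,109.40
Fee: $60,120.00 + $14,820.00 + $7,109.40 = $82,049.40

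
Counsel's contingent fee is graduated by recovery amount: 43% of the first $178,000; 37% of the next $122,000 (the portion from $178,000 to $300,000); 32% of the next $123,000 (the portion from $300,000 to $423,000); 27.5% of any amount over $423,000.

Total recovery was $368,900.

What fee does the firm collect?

First $178,000 at 43% = $76,540.00
Next $122,000 at 37% = $45,140.00
Remaining $68,900 at 32% = $22,048.00
Fee: $76,540.00 + $45,140.00 + $22,048.00 = $143,728.00

$143,728.00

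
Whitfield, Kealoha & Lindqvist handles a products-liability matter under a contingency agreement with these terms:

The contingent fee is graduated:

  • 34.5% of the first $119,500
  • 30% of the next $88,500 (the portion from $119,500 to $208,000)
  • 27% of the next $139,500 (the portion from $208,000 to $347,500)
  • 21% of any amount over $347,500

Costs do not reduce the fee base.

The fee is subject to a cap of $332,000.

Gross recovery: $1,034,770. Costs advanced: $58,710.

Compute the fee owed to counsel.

Fee base is the gross recovery, $1,034,770; costs are reimbursed separately.
First $119,500 at 34.5% = $41,227.50
Next $88,500 at 30% = $26,550.00
Next $139,500 at 27% = $37,665.00
Remaining $687,270 at 21% = $144,326.70
Fee: $41,227.50 + $26,550.00 + $37,665.00 + $144,326.70 = $249,769.20
$249,769.20 is under the $332,000 cap.

$249,769.20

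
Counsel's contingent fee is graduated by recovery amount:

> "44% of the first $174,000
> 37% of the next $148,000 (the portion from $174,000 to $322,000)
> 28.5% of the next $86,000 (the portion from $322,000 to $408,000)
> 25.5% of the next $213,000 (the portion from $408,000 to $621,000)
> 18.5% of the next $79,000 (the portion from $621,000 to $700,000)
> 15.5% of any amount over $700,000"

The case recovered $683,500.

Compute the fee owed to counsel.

First $174,000 at 44% = $76,560.00
Next $148,000 at 37% = $54,760.00
Next $86,000 at 28.5% = $24,510.00
Next $213,000 at 25.5% = $54,315.00
Remaining $62,500 at 18.5% = $11,562.50
Fee: $76,560.00 + $54,760.00 + $24,510.00 + $54,315.00 + $11,562.50 = $221,707.50

$221,707.50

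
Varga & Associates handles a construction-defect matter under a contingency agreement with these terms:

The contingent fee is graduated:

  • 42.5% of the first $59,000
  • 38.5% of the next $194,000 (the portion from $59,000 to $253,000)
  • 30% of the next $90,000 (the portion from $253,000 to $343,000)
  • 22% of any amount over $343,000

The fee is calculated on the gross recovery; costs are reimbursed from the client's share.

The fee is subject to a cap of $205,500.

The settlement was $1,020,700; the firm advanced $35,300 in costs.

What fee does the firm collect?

$205,500.00

Fee base is the gross recovery, $1,020,700; costs are reimbursed separately.
First $59,000 at 42.5% = $25,075.00
Next $194,000 at 38.5% = $74,690.00
Next $90,000 at 30% = $27,000.00
Remaining $677,700 at 22% = $149,094.00
Fee: $25,075.00 + $74,690.00 + $27,000.00 + $149,094.00 = $275,859.00
$275,859.00 exceeds the $205,500 cap, so the fee is capped at $205,500.00.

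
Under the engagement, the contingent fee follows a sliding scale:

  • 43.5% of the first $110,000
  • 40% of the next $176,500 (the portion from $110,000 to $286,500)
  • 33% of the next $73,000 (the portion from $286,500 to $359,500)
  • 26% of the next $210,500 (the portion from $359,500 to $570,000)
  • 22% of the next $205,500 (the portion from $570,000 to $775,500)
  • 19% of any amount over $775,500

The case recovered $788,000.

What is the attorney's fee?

First $110,000 at 43.5% = $47,850.00
Next $176,500 at 40% = $70,600.00
Next $73,000 at 33% = $24,090.00
Next $210,500 at 26% = $54,730.00
Next $205,500 at 22% = $45,210.00
Remaining $12,500 at 19% = $2,375.00
Fee: $47,850.00 + $70,600.00 + $24,090.00 + $54,730.00 + $45,210.00 + $2,375.00 = $244,855.00

$244,855.00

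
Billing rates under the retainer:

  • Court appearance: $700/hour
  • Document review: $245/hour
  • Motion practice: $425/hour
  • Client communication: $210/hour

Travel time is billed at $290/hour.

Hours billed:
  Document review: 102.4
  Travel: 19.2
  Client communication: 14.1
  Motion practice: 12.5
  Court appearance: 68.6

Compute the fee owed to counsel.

$86,949.50

Court appearance: 68.6 × $700 = $48,020.00
Document review: 102.4 × $245 = $25,088.00
Motion practice: 12.5 × $425 = $5,312.50
Client communication: 14.1 × $210 = $2,961.00
Subtotal: $48,020.00 + $25,088.00 + $5,312.50 + $2,961.00 = $81,381.50
Travel: 19.2 × $290 = $5,568.00
Total: $81,381.50 + $5,568.00 = $86,949.50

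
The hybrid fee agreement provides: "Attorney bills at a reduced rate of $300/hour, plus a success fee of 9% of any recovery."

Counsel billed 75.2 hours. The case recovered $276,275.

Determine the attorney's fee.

Hourly: 75.2 × $300 = $22,560.00
Success fee: 9% of $276,275 = $24,864.75
Total: $22,560.00 + $24,864.75 = $47,424.75

$47,424.75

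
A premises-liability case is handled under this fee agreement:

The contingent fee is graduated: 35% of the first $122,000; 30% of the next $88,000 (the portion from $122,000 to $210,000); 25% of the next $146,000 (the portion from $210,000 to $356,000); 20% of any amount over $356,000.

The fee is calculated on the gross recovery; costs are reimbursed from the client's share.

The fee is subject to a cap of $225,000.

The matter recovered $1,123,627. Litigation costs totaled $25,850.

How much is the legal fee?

$225,000.00

Fee base is the gross recovery, $1,123,627; costs are reimbursed separately.
First $122,000 at 35% = $42,700.00
Next $88,000 at 30% = $26,400.00
Next $146,000 at 25% = $36,500.00
Remaining $767,627 at 20% = $153,525.40
Fee: $42,700.00 + $26,400.00 + $36,500.00 + $153,525.40 = $259,125.40
$259,125.40 exceeds the $225,000 cap, so the fee is capped at $225,000.00.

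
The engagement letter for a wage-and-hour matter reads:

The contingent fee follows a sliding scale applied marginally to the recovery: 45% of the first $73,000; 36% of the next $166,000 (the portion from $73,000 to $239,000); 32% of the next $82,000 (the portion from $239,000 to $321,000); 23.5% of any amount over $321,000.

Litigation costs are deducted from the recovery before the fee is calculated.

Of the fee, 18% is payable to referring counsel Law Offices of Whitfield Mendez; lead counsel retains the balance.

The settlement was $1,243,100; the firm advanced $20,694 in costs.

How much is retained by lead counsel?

Fee base (net of costs): $1,243,100 − $20,694 = $1,222,406
First $73,000 at 45% = $32,850.00
Next $166,000 at 36% = $59,760.00
Next $82,000 at 32% = $26,240.00
Remaining $901,406 at 23.5% = $211,830.41
Fee: $32,850.00 + $59,760.00 + $26,240.00 + $211,830.41 = $330,680.41
Referral share: 18% of $330,680.41 = $59,522.47; lead counsel retains $330,680.41 − $59,522.47 = $271,157.94.

$271,157.94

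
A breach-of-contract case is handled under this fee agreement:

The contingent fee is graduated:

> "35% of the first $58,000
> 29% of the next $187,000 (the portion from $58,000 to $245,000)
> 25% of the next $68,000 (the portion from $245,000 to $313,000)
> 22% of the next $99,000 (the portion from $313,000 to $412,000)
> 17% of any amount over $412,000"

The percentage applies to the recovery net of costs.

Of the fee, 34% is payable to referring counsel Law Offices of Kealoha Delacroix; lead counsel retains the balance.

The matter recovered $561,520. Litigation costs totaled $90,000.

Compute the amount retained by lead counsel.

$81,462.74

Fee base (net of costs): $561,520 − $90,000 = $471,520
First $58,000 at 35% = $20,300.00
Next $187,000 at 29% = $54,230.00
Next $68,000 at 25% = $17,000.00
Next $99,000 at 22% = $21,780.00
Remaining $59,520 at 17% = $10,118.40
Fee: $20,300.00 + $54,230.00 + $17,000.00 + $21,780.00 + $10,118.40 = $123,428.40
Referral share: 34% of $123,428.40 = $41,965.66; lead counsel retains $123,428.40 − $41,965.66 = $81,462.74.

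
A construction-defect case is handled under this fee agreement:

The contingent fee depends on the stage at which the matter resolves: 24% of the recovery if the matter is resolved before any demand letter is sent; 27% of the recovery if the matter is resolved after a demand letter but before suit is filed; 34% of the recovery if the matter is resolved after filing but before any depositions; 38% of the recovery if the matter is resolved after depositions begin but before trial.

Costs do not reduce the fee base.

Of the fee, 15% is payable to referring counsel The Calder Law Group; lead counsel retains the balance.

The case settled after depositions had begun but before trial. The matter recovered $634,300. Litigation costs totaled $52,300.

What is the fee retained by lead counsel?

Fee base is the gross recovery, $634,300; costs are reimbursed separately.
The matter settled after depositions had begun but before trial, so the 38% rate applies.
$634,300 × 38% = $241,034.00
Referral share: 15% of $241,034.00 = $36,155.10; lead counsel retains $241,034.00 − $36,155.10 = $204,878.90.

$204,878.90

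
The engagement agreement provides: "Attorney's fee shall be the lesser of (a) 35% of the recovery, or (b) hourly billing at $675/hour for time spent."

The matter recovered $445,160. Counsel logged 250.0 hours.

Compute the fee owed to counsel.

(a) 35% of $445,160 = $155,806.00
(b) 250.0 × $675 = $168,750.00
The lesser is (a): $155,806.00.

$155,806.00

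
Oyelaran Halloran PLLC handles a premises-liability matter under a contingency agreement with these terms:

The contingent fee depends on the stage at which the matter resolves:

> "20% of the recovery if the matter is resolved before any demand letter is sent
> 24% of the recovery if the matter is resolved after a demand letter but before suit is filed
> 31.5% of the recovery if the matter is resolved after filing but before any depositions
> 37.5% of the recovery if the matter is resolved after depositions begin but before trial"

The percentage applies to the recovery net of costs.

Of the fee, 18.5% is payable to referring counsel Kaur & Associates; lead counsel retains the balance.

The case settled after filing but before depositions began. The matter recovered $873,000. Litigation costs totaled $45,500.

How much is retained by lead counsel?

Fee base (net of costs): $873,000 − $45,500 = $827,500
The matter settled after filing but before depositions began, so the 31.5% rate applies.
$827,500 × 31.5% = $260,662.50
Referral share: 18.5% of $260,662.50 = $48,222.56; lead counsel retains $260,662.50 − $48,222.56 = $212,439.94.

$212,439.94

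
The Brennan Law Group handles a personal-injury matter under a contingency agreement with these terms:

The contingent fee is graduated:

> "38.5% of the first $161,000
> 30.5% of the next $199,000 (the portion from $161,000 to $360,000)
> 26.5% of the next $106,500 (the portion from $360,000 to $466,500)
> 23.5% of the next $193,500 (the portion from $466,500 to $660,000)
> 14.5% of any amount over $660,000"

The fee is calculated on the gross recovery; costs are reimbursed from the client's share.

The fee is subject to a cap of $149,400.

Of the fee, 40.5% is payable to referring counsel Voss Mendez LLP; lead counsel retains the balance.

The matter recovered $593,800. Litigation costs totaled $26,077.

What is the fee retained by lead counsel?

Fee base is the gross recovery, $593,800; costs are reimbursed separately.
First $161,000 at 38.5% = $61,985.00
Next $199,000 at 30.5% = $60,695.00
Next $106,500 at 26.5% = $28,222.50
Remaining $127,300 at 23.5% = $29,915.50
Fee: $61,985.00 + $60,695.00 + $28,222.50 + $29,915.50 = $180,818.00
$180,818.00 exceeds the $149,400 cap, so the fee is capped at $149,400.00.
Referral share: 40.5% of $149,400.00 = $60,507.00; lead counsel retains $149,400.00 − $60,507.00 = $88,893.00.

$88,893.00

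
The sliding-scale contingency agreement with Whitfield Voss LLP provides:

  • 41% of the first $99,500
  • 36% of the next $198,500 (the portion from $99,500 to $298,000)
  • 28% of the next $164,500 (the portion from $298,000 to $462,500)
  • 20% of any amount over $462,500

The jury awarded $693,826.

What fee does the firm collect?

First $99,500 at 41% = $40,795.00
Next $198,500 at 36% = $71,460.00
Next $164,500 at 28% = $46,060.00
Remaining $231,326 at 20% = $46,265.20
Fee: $40,795.00 + $71,460.00 + $46,060.00 + $46,265.20 = $204,580.20

$204,580.20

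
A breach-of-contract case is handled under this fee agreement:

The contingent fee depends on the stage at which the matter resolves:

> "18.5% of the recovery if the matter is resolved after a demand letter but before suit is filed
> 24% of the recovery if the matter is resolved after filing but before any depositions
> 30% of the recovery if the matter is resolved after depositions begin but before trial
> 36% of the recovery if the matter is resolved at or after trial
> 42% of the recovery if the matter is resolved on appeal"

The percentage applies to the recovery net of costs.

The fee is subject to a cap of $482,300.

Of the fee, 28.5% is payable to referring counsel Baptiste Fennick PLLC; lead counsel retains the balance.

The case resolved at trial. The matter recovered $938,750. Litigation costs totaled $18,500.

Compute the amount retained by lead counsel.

$236,872.35

Fee base (net of costs): $938,750 − $18,500 = $920,250
The matter resolved at trial, so the 36% rate applies.
$920,250 × 36% = $331,290.00
$331,290.00 is under the $482,300 cap.
Referral share: 28.5% of $331,290.00 = $94,417.65; lead counsel retains $331,290.00 − $94,417.65 = $236,872.35.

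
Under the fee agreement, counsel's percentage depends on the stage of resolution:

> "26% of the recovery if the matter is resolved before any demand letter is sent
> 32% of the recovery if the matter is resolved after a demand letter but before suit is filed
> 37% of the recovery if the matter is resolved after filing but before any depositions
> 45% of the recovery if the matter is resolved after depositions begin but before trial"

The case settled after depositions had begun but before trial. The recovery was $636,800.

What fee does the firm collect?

The matter settled after depositions had begun but before trial, so the 45% rate applies.
$636,800 × 45% = $286,560.00

$286,560.00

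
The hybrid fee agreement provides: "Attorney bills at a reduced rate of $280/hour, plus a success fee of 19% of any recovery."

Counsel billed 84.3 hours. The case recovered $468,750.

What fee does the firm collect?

$112,666.50

Hourly: 84.3 × $280 = $23,604.00
Success fee: 19% of $468,750 = $89,062.50
Total: $23,604.00 + $89,062.50 = $112,666.50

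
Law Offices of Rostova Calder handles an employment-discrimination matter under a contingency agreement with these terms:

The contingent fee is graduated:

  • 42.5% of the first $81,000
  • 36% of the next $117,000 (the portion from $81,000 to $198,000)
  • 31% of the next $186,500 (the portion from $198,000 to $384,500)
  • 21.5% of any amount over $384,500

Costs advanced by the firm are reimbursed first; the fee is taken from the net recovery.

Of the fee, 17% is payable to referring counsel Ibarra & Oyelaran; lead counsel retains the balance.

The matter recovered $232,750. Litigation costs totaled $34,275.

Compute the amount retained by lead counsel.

Fee base (net of costs): $232,750 − $34,275 = $198,475
First $81,000 at 42.5% = $34,425.00
Next $117,000 at 36% = $42,120.00
Remaining $475 at 31% = $147.25
Fee: $34,425.00 + $42,120.00 + $147.25 = $76,692.25
Referral share: 17% of $76,692.25 = $13,037.68; lead counsel retains $76,692.25 − $13,037.68 = $63,654.57.

$63,654.57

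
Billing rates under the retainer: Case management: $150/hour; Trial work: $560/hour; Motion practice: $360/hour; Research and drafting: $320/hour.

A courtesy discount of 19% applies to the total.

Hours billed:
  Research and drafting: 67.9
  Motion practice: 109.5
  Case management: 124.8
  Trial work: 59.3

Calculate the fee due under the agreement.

Case management: 124.8 × $150 = $18,720.00
Trial work: 59.3 × $560 = $33,208.00
Motion practice: 109.5 × $360 = $39,420.00
Research and drafting: 67.9 × $320 = $21,728.00
Subtotal: $113,076.00
Less 19% discount: −$21,484.44
Total: $113,076.00 − $21,484.44 = $91,591.56

$91,591.56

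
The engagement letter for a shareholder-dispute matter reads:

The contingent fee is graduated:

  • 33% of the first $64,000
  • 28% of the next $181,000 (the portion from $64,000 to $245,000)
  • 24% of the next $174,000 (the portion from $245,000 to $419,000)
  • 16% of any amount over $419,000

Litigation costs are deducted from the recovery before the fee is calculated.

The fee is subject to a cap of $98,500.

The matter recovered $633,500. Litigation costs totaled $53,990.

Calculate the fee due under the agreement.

$98,500.00

Fee base (net of costs): $633,500 − $53,990 = $579,510
First $64,000 at 33% = $21,120.00
Next $181,000 at 28% = $50,680.00
Next $174,000 at 24% = $41,760.00
Remaining $160,510 at 16% = $25,681.60
Fee: $21,120.00 + $50,680.00 + $41,760.00 + $25,681.60 = $139,241.60
$139,241.60 exceeds the $98,500 cap, so the fee is capped at $98,500.00.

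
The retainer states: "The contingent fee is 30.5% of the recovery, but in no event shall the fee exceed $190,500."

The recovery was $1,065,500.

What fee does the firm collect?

$190,500.00

30.5% of $1,065,500 = $324,977.50
That exceeds the $190,500 cap, so the fee is capped at $190,500.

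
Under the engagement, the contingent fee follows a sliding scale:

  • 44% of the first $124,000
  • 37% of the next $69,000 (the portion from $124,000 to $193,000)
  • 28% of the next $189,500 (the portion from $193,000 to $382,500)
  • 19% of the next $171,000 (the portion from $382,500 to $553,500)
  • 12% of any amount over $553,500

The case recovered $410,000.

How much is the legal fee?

$138,375.00

First $124,000 at 44% = $54,560.00
Next $69,000 at 37% = $25,530.00
Next $189,500 at 28% = $53,060.00
Remaining $27,500 at 19% = $5,225.00
Fee: $54,560.00 + $25,530.00 + $53,060.00 + $5,225.00 = $138,375.00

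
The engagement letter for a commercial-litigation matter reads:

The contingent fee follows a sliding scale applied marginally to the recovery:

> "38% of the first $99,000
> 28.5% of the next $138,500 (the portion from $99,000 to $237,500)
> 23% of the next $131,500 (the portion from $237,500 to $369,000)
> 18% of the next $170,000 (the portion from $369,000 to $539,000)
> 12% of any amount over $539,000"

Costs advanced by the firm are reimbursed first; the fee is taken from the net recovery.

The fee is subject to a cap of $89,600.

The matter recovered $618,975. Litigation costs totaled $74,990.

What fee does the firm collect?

$89,600.00

Fee base (net of costs): $618,975 − $74,990 = $543,985
First $99,000 at 38% = $37,620.00
Next $138,500 at 28.5% = $39,472.50
Next $131,500 at 23% = $30,245.00
Next $170,000 at 18% = $30,600.00
Remaining $4,985 at 12% = $598.20
Fee: $37,620.00 + $39,472.50 + $30,245.00 + $30,600.00 + $598.20 = $138,535.70
$138,535.70 exceeds the $89,600 cap, so the fee is capped at $89,600.00.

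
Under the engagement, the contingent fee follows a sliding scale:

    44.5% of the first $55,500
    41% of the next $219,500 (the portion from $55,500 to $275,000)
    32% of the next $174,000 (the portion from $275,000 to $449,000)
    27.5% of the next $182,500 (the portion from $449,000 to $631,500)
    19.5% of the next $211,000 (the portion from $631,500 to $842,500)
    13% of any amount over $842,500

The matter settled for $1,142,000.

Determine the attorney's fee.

First $55,500 at 44.5% = $24,697.50
Next $219,500 at 41% = $89,995.00
Next $174,000 at 32% = $55,680.00
Next $182,500 at 27.5% = $50,187.50
Next $211,000 at 19.5% = $41,145.00
Remaining $299,500 at 13% = $38,935.00
Fee: $24,697.50 + $89,995.00 + $55,680.00 + $50,187.50 + $41,145.00 + $38,935.00 = $300,640.00

$300,640.00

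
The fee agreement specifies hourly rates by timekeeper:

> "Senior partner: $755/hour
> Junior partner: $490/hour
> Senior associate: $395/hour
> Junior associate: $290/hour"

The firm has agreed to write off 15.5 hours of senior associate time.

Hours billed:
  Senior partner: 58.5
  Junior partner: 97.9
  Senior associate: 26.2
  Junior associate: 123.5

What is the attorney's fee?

Senior partner: 58.5 × $755 = $44,167.50
Junior partner: 97.9 × $490 = $47,971.00
Senior associate: 26.2 × $395 = $10,349.00
Junior associate: 123.5 × $290 = $35,815.00
Subtotal: $138,302.50
Write-off: 15.5 × $395 = $6,122.50
Total: $138,302.50 − $6,122.50 = $132,180.00

$132,180.00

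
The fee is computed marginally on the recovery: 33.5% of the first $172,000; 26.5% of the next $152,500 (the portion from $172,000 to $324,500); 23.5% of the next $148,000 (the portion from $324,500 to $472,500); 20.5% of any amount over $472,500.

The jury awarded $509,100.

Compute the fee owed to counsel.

First $172,000 at 33.5% = $57,620.00
Next $152,500 at 26.5% = $40,412.50
Next $148,000 at 23.5% = $34,780.00
Remaining $36,600 at 20.5% = $7,503.00
Fee: $57,620.00 + $40,412.50 + $34,780.00 + $7,503.00 = $140,315.50

$140,315.50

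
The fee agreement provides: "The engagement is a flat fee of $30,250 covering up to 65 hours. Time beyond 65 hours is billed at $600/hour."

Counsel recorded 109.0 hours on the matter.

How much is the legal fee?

$56,650.00

Flat fee: $30,250.00
Excess hours: 109.0 − 65 = 44.0
Overrun: 44.0 × $600 = $26,400.00
Total: $30,250.00 + $26,400.00 = $56,650.00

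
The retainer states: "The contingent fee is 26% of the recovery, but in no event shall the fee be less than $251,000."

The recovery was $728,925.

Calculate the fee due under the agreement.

$251,000.00

26% of $728,925 = $189,520.50
That is below the $251,000 minimum, so the minimum applies.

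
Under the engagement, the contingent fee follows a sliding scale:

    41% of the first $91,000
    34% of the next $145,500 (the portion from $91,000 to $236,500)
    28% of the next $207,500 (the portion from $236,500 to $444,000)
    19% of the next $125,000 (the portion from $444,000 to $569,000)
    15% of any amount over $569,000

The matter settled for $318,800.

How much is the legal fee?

First $91,000 at 41% = $37,310.00
Next $145,500 at 34% = $49,470.00
Remaining $82,300 at 28% = $23,044.00
Fee: $37,310.00 + $49,470.00 + $23,044.00 = $109,824.00

$109,824.00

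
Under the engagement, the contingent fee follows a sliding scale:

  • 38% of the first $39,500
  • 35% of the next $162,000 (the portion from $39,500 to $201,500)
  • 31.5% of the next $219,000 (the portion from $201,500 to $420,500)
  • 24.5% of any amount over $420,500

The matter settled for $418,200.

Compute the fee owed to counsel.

$139,970.50

First $39,500 at 38% = $15,010.00
Next $162,000 at 35% = $56,700.00
Remaining $216,700 at 31.5% = $68,260.50
Fee: $15,010.00 + $56,700.00 + $68,260.50 = $139,970.50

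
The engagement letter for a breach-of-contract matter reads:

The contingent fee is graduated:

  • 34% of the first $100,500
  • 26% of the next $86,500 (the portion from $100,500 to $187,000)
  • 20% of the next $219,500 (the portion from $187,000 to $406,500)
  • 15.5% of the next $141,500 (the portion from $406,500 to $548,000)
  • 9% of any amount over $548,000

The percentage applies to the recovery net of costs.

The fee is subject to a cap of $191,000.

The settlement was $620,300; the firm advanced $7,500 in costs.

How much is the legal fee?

$128,324.50

Fee base (net of costs): $620,300 − $7,500 = $612,800
First $100,500 at 34% = $34,170.00
Next $86,500 at 26% = $22,490.00
Next $219,500 at 20% = $43,900.00
Next $141,500 at 15.5% = $21,932.50
Remaining $64,800 at 9% = $5,832.00
Fee: $34,170.00 + $22,490.00 + $43,900.00 + $21,932.50 + $5,832.00 = $128,324.50
$128,324.50 is under the $191,000 cap.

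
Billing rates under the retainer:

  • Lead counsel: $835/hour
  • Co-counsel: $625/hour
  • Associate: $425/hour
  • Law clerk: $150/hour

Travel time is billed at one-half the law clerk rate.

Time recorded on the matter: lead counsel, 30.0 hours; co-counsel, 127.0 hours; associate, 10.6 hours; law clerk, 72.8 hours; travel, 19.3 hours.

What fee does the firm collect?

Lead counsel: 30.0 × $835 = $25,050.00
Co-counsel: 127.0 × $625 = $79,375.00
Associate: 10.6 × $425 = $4,505.00
Law clerk: 72.8 × $150 = $10,920.00
Subtotal: $25,050.00 + $79,375.00 + $4,505.00 + $10,920.00 = $119,850.00
Travel: 19.3 × ($150 ÷ 2) = 19.3 × $75.00 = $1,447.50
Total: $119,850.00 + $1,447.50 = $121,297.50

$121,297.50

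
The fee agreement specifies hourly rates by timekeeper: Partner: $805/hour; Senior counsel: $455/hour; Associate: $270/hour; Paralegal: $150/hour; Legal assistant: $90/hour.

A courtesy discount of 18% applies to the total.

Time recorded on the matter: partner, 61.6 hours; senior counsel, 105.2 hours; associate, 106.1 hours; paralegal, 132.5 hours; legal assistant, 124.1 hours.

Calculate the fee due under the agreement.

Partner: 61.6 × $805 = $49,588.00
Senior counsel: 105.2 × $455 = $47,866.00
Associate: 106.1 × $270 = $28,647.00
Paralegal: 132.5 × $150 = $19,875.00
Legal assistant: 124.1 × $90 = $11,169.00
Subtotal: $157,145.00
Less 18% discount: −$28,286.10
Total: $157,145.00 − $28,286.10 = $128,858.90

$128,858.90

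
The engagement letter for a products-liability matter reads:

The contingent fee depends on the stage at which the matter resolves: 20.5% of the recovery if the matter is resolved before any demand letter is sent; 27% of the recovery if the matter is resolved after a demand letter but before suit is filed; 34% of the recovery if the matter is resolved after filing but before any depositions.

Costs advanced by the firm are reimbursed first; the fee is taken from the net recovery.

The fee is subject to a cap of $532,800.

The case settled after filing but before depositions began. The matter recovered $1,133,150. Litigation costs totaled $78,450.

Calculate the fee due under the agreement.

Fee base (net of costs): $1,133,150 − $78,450 = $1,054,700
The matter settled after filing but before depositions began, so the 34% rate applies.
$1,054,700 × 34% = $358,598.00
$358,598.00 is under the $532,800 cap.

$358,598.00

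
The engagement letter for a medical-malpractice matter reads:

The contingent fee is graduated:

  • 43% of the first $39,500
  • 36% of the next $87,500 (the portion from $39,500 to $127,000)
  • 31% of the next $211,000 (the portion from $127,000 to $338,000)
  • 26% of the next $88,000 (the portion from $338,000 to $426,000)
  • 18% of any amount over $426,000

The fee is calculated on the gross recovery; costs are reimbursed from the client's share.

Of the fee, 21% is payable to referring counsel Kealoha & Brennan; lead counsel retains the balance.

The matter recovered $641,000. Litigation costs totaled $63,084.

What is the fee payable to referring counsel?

Fee base is the gross recovery, $641,000; costs are reimbursed separately.
First $39,500 at 43% = $16,985.00
Next $87,500 at 36% = $31,500.00
Next $211,000 at 31% = $65,410.00
Next $88,000 at 26% = $22,880.00
Remaining $215,000 at 18% = $38,700.00
Fee: $16,985.00 + $31,500.00 + $65,410.00 + $22,880.00 + $38,700.00 = $175,475.00
Referral share: 21% of $175,475.00 = $36,849.75; lead counsel retains $175,475.00 − $36,849.75 = $138,625.25.

$36,849.75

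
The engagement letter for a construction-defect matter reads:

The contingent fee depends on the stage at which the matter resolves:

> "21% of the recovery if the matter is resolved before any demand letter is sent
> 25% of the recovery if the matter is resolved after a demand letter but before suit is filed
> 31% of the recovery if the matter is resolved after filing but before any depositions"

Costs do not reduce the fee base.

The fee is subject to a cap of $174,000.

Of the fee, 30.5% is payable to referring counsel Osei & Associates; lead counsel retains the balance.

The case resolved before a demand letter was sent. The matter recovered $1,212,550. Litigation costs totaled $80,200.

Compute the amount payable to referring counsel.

Fee base is the gross recovery, $1,212,550; costs are reimbursed separately.
The matter resolved before a demand letter was sent, so the 21% rate applies.
$1,212,550 × 21% = $254,635.50
$254,635.50 exceeds the $174,000 cap, so the fee is capped at $174,000.00.
Referral share: 30.5% of $174,000.00 = $53,070.00; lead counsel retains $174,000.00 − $53,070.00 = $120,930.00.

$53,070.00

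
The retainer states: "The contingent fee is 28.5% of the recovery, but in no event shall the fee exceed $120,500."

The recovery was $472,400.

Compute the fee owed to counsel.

28.5% of $472,400 = $134,634.00
That exceeds the $120,500 cap, so the fee is capped at $120,500.

$120,500.00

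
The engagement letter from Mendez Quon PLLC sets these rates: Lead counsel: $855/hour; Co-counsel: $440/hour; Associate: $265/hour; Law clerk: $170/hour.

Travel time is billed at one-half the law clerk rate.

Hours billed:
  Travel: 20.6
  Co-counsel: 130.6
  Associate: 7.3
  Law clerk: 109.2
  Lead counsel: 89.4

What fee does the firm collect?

$156,150.50

Lead counsel: 89.4 × $855 = $76,437.00
Co-counsel: 130.6 × $440 = $57,464.00
Associate: 7.3 × $265 = $1,934.50
Law clerk: 109.2 × $170 = $18,564.00
Subtotal: $76,437.00 + $57,464.00 + $1,934.50 + $18,564.00 = $154,399.50
Travel: 20.6 × ($170 ÷ 2) = 20.6 × $85.00 = $1,751.00
Total: $154,399.50 + $1,751.00 = $156,150.50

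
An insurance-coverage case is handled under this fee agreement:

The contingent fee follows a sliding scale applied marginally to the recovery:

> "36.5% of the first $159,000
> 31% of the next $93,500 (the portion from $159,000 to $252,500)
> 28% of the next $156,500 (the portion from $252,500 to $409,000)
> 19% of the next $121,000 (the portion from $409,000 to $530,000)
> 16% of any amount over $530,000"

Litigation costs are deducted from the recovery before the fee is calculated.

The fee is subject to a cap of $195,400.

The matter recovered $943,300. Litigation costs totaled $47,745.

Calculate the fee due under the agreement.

$195,400.00

Fee base (net of costs): $943,300 − $47,745 = $895,555
First $159,000 at 36.5% = $58,035.00
Next $93,500 at 31% = $28,985.00
Next $156,500 at 28% = $43,820.00
Next $121,000 at 19% = $22,990.00
Remaining $365,555 at 16% = $58,488.80
Fee: $58,035.00 + $28,985.00 + $43,820.00 + $22,990.00 + $58,488.80 = $212,318.80
$212,318.80 exceeds the $195,400 cap, so the fee is capped at $195,400.00.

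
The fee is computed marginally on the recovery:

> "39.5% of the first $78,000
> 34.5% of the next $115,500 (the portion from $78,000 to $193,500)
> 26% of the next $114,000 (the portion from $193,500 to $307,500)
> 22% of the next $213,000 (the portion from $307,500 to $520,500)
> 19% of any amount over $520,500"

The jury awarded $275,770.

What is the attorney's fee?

$92,047.70

First $78,000 at 39.5% = $30,810.00
Next $115,500 at 34.5% = $39,847.50
Remaining $82,270 at 26% = $21,390.20
Fee: $30,810.00 + $39,847.50 + $21,390.20 = $92,047.70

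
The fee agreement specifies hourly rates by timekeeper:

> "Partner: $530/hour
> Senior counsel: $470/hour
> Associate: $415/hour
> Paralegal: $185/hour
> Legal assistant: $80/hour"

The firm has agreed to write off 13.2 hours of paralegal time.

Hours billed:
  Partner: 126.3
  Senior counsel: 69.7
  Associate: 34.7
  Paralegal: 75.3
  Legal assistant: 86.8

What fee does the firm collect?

$132,531.00

Partner: 126.3 × $530 = $66,939.00
Senior counsel: 69.7 × $470 = $32,759.00
Associate: 34.7 × $415 = $14,400.50
Paralegal: 75.3 × $185 = $13,930.50
Legal assistant: 86.8 × $80 = $6,944.00
Subtotal: $134,973.00
Write-off: 13.2 × $185 = $2,442.00
Total: $134,973.00 − $2,442.00 = $132,531.00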